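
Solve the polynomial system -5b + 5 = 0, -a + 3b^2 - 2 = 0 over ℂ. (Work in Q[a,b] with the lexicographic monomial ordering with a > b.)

{(1, 1)}

Compute a lex Gröbner basis by Buchberger's algorithm.
f_1 = -5b + 5, LT = b.
f_2 = -a + 3b^2 - 2, LT = a.

The S-polynomials (S(f_1,f_2)) all reduce to 0 modulo the current basis, so we have a Gröbner basis.
Inter-reduce: drop elements whose leading term is divisible by another's, tail-reduce, and make monic.
Reduced Gröbner basis: {a - 1, b - 1}.

The lex basis is triangular: the last element involves only b. Solving b - 1 = 0 gives b ∈ {1}; substituting each value into the earlier elements determines the remaining variables.
  b = 1: the earlier basis element becomes a - 1 = 0, giving a = 1 — point (1, 1).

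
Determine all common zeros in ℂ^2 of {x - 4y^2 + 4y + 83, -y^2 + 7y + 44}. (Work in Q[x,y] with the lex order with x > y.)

Compute a lex Gröbner basis by Buchberger's algorithm.
f_1 = x - 4y^2 + 4y + 83, LT = x.
f_2 = -y^2 + 7y + 44, LT = y^2.

The S-polynomials (S(f_1,f_2)) all reduce to 0 modulo the current basis, so we have a Gröbner basis.
Inter-reduce: drop elements whose leading term is divisible by another's, tail-reduce, and make monic.
Reduced Gröbner basis: {x - 24y - 93, y^2 - 7y - 44}.

A lex Gröbner basis eliminates variables successively. Here y^2 - 7y - 44 depends only on y, with roots {-4, 11}; lifting each root through the earlier basis elements recovers the full solutions.
  y = -4: the earlier basis element becomes x + 3 = 0, giving x = -3 — point (-3, -4).
  y = 11: the earlier basis element becomes x - 357 = 0, giving x = 357 — point (357, 11).
Each listed point satisfies every original equation (direct substitution).
Zero-dimensionality of the ideal guarantees finitely many solutions over ℂ.

{(-3, -4), (357, 11)}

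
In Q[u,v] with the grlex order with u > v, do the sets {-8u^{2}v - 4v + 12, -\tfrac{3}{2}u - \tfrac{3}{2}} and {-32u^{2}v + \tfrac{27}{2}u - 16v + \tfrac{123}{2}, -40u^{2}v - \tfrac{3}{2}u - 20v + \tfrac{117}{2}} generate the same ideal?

Yes, the ideals are equal.

Equality of ideals is decidable: compute both reduced Gröbner bases (unique for the ordering) and check whether they agree.
Buchberger on the first generating set:
f_1 = -8u^{2}v - 4v + 12, LT = u^{2}v.
f_2 = -\tfrac{3}{2}u - \tfrac{3}{2}, LT = u.

S(f_1,f_2): lcm = u^{2}v. S = -uv + \tfrac{1}{2}v - \tfrac{3}{2}.
  leading term uv: subtract (\tfrac{2}{3}v)·f_2 from -uv + \tfrac{1}{2}v - \tfrac{3}{2} → \tfrac{3}{2}v - \tfrac{3}{2}
  leading term v: no divisor's leading term divides it; move \tfrac{3}{2}v to the remainder.
  leading term 1: no divisor's leading term divides it; move -\tfrac{3}{2} to the remainder.
  remainder \tfrac{3}{2}v - \tfrac{3}{2} ≠ 0; add g_3 = \tfrac{3}{2}v - \tfrac{3}{2} to the basis.

The other S-polynomials (S(f_1,g_3), S(f_2,g_3)) all reduce to 0 modulo the current basis, so we have a Gröbner basis.
Inter-reduce: drop elements whose leading term is divisible by another's, tail-reduce, and make monic.
Reduced Gröbner basis: {u + 1, v - 1}.

Buchberger on the second generating set:
h_1 = -32u^{2}v + \tfrac{27}{2}u - 16v + \tfrac{123}{2}, LT = u^{2}v.
h_2 = -40u^{2}v - \tfrac{3}{2}u - 20v + \tfrac{117}{2}, LT = u^{2}v.

S(h_1,h_2): lcm = u^{2}v. S = -\tfrac{147}{320}u - \tfrac{147}{320}.
  leading term u: no divisor's leading term divides it; move -\tfrac{147}{320}u to the remainder.
  leading term 1: no divisor's leading term divides it; move -\tfrac{147}{320} to the remainder.
  remainder -\tfrac{147}{320}u - \tfrac{147}{320} ≠ 0; add k_3 = -\tfrac{147}{320}u - \tfrac{147}{320} to the basis.

S(h_1,k_3): lcm = u^{2}v. S = -uv - \tfrac{27}{64}u + \tfrac{1}{2}v - \tfrac{123}{64}.
  leading term uv: subtract (\tfrac{320}{147}v)·k_3 from -uv - \tfrac{27}{64}u + \tfrac{1}{2}v - \tfrac{123}{64} → -\tfrac{27}{64}u + \tfrac{3}{2}v - \tfrac{123}{64}
  leading term u: subtract (\tfrac{45}{49})·k_3 from -\tfrac{27}{64}u + \tfrac{3}{2}v - \tfrac{123}{64} → \tfrac{3}{2}v - \tfrac{3}{2}
  leading term v: no divisor's leading term divides it; move \tfrac{3}{2}v to the remainder.
  leading term 1: no divisor's leading term divides it; move -\tfrac{3}{2} to the remainder.
  remainder \tfrac{3}{2}v - \tfrac{3}{2} ≠ 0; add k_4 = \tfrac{3}{2}v - \tfrac{3}{2} to the basis.

The other S-polynomials (S(h_2,k_3), S(h_1,k_4), S(h_2,k_4), S(k_3,k_4)) all reduce to 0 modulo the current basis, so we have a Gröbner basis.
Inter-reduce: drop elements whose leading term is divisible by another's, tail-reduce, and make monic.
Reduced Gröbner basis: {u + 1, v - 1}.

Same reduced basis, so the two generating sets span the same ideal.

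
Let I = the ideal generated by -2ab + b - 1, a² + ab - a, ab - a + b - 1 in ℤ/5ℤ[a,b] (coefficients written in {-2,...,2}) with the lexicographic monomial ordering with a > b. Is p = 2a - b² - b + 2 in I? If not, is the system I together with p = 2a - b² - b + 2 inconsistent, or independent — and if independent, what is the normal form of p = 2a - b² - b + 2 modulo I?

First compute the reduced Gröbner basis of I by Buchberger's algorithm.
f_1 = -2ab + b - 1, LT = ab.
f_2 = a² + ab - a, LT = a².
f_3 = ab - a + b - 1, LT = ab.

S(f_1,f_2): lcm = a²b. S = -ab² - 2ab - 2a.
  reduce S modulo (f_1, f_2, f_3):
  remainder -2a + 2b² + 2b + 1 ≠ 0; add h_4 = -2a + 2b² + 2b + 1 to the basis.

S(f_1,f_3): lcm = ab. S = a + b - 1.
  reduce S modulo (f_1, f_2, f_3, h_4):
  remainder b² + 2b + 2 ≠ 0; add h_5 = b² + 2b + 2 to the basis.

The other S-polynomials (S(f_2,f_3), S(f_1,h_4), S(f_2,h_4), S(f_3,h_4), S(f_1,h_5), S(f_2,h_5), S(f_3,h_5), S(h_4,h_5)) all reduce to 0 modulo the current basis, so we have a Gröbner basis.
Inter-reduce: drop elements whose leading term is divisible by another's, tail-reduce, and make monic.
Reduced Gröbner basis: {a + b - 1, b² + 2b + 2}.
Label its elements g_1 = a + b - 1, g_2 = b² + 2b + 2.

Reduce p = 2a - b² - b + 2 modulo G:
  leading term a: subtract (2)·g_1 from 2a - b² - b + 2 → -b² + 2b - 1
  leading term b²: subtract (-1)·g_2 from -b² + 2b - 1 → -b + 1
  leading term b: no divisor's leading term divides it; move -b to the remainder.
  leading term 1: no divisor's leading term divides it; move 1 to the remainder.
  normal form = -b + 1.
The normal form is nonzero, so p ∉ I. Since p minus its normal form lies in I, I + (p) = I + (r) where r = -b + 1; decide whether this ideal is the whole ring.
Run Buchberger on G together with r (pairs among the g_i already reduce to 0 since G is a Gröbner basis):
g_1 = a + b - 1, LT = a.
g_2 = b² + 2b + 2, LT = b².
r = -b + 1, LT = b.

The S-polynomials (S(g_1,g_2), S(g_1,r), S(g_2,r)) all reduce to 0 modulo the current basis, so we have a Gröbner basis.
Inter-reduce: drop elements whose leading term is divisible by another's, tail-reduce, and make monic.
Reduced Gröbner basis: {a, b - 1}.
The reduced Gröbner basis of I + (p) is {a, b - 1} ≠ {1}, a proper ideal, so the enlarged system stays consistent: p is independent of I, with normal form -b + 1.

The remainder on division by a Gröbner basis is unique — it is the normal form.

2a - b² - b + 2 is independent of I; its normal form modulo I is -b + 1.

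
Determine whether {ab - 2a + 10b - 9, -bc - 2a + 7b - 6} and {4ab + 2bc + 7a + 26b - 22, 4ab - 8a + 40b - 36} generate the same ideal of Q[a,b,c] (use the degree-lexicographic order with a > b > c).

No, the ideals differ.

Since reduced Gröbner bases are canonical representatives of ideals under a given ordering, it suffices to compute and compare them.
Buchberger on the first generating set:
f_1 = ab - 2a + 10b - 9, LT = ab.
f_2 = -bc - 2a + 7b - 6, LT = bc.

S(f_1,f_2): lcm = abc. S = -2a^2 + 7ab - 2ac + 10bc - 6a - 9c.
  reduce S modulo (f_1, f_2):
  remainder -2a^2 - 2ac - 12a - 9c + 3 ≠ 0; add g_3 = -2a^2 - 2ac - 12a - 9c + 3 to the basis.

The other S-polynomials (S(f_1,g_3), S(f_2,g_3)) all reduce to 0 modulo the current basis, so we have a Gröbner basis.
Inter-reduce: drop elements whose leading term is divisible by another's, tail-reduce, and make monic.
Reduced Gröbner basis: {a^2 + ac + 6a + 9/2c - 3/2, ab - 2a + 10b - 9, bc + 2a - 7b + 6}.

Buchberger on the second generating set:
h_1 = 4ab + 2bc + 7a + 26b - 22, LT = ab.
h_2 = 4ab - 8a + 40b - 36, LT = ab.

S(h_1,h_2): lcm = ab. S = 1/2bc + 15/4a - 7/2b + 7/2.
  reduce S modulo (h_1, h_2):
  remainder 1/2bc + 15/4a - 7/2b + 7/2 ≠ 0; add k_3 = 1/2bc + 15/4a - 7/2b + 7/2 to the basis.

S(h_1,k_3): lcm = abc. S = 1/2bc^2 - 15/2a^2 + 7ab + 7/4ac + 13/2bc - 7a - 11/2c.
  reduce S modulo (h_1, h_2, k_3):
  remainder -15/2a^2 - 2ac - 68a - 9c - 7 ≠ 0; add k_4 = -15/2a^2 - 2ac - 68a - 9c - 7 to the basis.

The other S-polynomials (S(h_2,k_3), S(h_1,k_4), S(h_2,k_4), S(k_3,k_4)) all reduce to 0 modulo the current basis, so we have a Gröbner basis.
Inter-reduce: drop elements whose leading term is divisible by another's, tail-reduce, and make monic.
Reduced Gröbner basis: {a^2 + 4/15ac + 136/15a + 6/5c + 14/15, ab - 2a + 10b - 9, bc + 15/2a - 7b + 7}.

These differ, so the ideals are not equal.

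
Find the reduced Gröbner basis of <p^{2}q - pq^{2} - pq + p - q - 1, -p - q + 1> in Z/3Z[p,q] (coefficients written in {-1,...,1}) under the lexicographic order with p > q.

This is the nonlinear analogue of row-reducing a linear system.

f_1 = p^{2}q - pq^{2} - pq + p - q - 1, LT = p^{2}q.
f_2 = -p - q + 1, LT = p.

S(f_1,f_2): lcm = p^{2}q. S = pq^{2} + p - q - 1.
  leading term pq^{2}: subtract (-q^{2})·f_2 from pq^{2} + p - q - 1 → p - q^{3} + q^{2} - q - 1
  leading term p: subtract (-1)·f_2 from p - q^{3} + q^{2} - q - 1 → -q^{3} + q^{2} + q
  leading term q^{3}: no divisor's leading term divides it; move -q^{3} to the remainder.
  leading term q^{2}: no divisor's leading term divides it; move q^{2} to the remainder.
  leading term q: no divisor's leading term divides it; move q to the remainder.
  remainder -q^{3} + q^{2} + q ≠ 0; add g_3 = -q^{3} + q^{2} + q to the basis.

The other S-polynomials (S(f_1,g_3), S(f_2,g_3)) all reduce to 0 modulo the current basis, so we have a Gröbner basis.
Inter-reduce: drop elements whose leading term is divisible by another's, tail-reduce, and make monic.

G = {p + q - 1, q^{3} - q^{2} - q}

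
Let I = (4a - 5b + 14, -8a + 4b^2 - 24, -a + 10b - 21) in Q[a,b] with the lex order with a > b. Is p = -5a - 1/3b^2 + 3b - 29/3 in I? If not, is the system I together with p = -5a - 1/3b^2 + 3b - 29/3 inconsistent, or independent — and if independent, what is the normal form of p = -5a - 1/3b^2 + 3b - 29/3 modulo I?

-5a - 1/3b^2 + 3b - 29/3 lies in I (it reduces to 0).

First compute the reduced Gröbner basis of I by Buchberger's algorithm.
f_1 = 4a - 5b + 14, LT = a.
f_2 = -8a + 4b^2 - 24, LT = a.
f_3 = -a + 10b - 21, LT = a.

S(f_1,f_2): lcm = a. S = 1/2b^2 - 5/4b + 1/2.
  leading term b^2: no divisor's leading term divides it; move 1/2b^2 to the remainder.
  leading term b: no divisor's leading term divides it; move -5/4b to the remainder.
  leading term 1: no divisor's leading term divides it; move 1/2 to the remainder.
  remainder 1/2b^2 - 5/4b + 1/2 ≠ 0; add h_4 = 1/2b^2 - 5/4b + 1/2 to the basis.

S(f_1,f_3): lcm = a. S = 35/4b - 35/2.
  leading term b: no divisor's leading term divides it; move 35/4b to the remainder.
  leading term 1: no divisor's leading term divides it; move -35/2 to the remainder.
  remainder 35/4b - 35/2 ≠ 0; add h_5 = 35/4b - 35/2 to the basis.

The other S-polynomials (S(f_2,f_3), S(f_1,h_4), S(f_2,h_4), S(f_3,h_4), S(f_1,h_5), S(f_2,h_5), S(f_3,h_5), S(h_4,h_5)) all reduce to 0 modulo the current basis, so we have a Gröbner basis.
Inter-reduce: drop elements whose leading term is divisible by another's, tail-reduce, and make monic.
Reduced Gröbner basis: {a + 1, b - 2}.
Label its elements g_1 = a + 1, g_2 = b - 2.

Reduce p = -5a - 1/3b^2 + 3b - 29/3 modulo G:
  leading term a: subtract (-5)·g_1 from -5a - 1/3b^2 + 3b - 29/3 → -1/3b^2 + 3b - 14/3
  leading term b^2: subtract (-1/3b)·g_2 from -1/3b^2 + 3b - 14/3 → 7/3b - 14/3
  leading term b: subtract (7/3)·g_2 from 7/3b - 14/3 → 0
  normal form = 0.
Since the normal form is 0, p ∈ I.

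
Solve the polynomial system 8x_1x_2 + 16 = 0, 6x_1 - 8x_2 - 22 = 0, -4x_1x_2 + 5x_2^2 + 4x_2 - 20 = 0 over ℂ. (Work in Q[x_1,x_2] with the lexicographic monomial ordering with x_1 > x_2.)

Compute a lex Gröbner basis by Buchberger's algorithm.
f_1 = 8x_1x_2 + 16, LT = x_1x_2.
f_2 = 6x_1 - 8x_2 - 22, LT = x_1.
f_3 = -4x_1x_2 + 5x_2^2 + 4x_2 - 20, LT = x_1x_2.

S(f_1,f_2): lcm = x_1x_2. S = 4/3x_2^2 + 11/3x_2 + 2.
  leading term x_2^2: no divisor's leading term divides it; move 4/3x_2^2 to the remainder.
  leading term x_2: no divisor's leading term divides it; move 11/3x_2 to the remainder.
  leading term 1: no divisor's leading term divides it; move 2 to the remainder.
  remainder 4/3x_2^2 + 11/3x_2 + 2 ≠ 0; add h_4 = 4/3x_2^2 + 11/3x_2 + 2 to the basis.

S(f_1,f_3): lcm = x_1x_2. S = 5/4x_2^2 + x_2 - 3.
  leading term x_2^2: subtract (15/16)·h_4 from 5/4x_2^2 + x_2 - 3 → -39/16x_2 - 39/8
  leading term x_2: no divisor's leading term divides it; move -39/16x_2 to the remainder.
  leading term 1: no divisor's leading term divides it; move -39/8 to the remainder.
  remainder -39/16x_2 - 39/8 ≠ 0; add h_5 = -39/16x_2 - 39/8 to the basis.

S(f_2,f_3): lcm = x_1x_2. S = -1/12x_2^2 - 8/3x_2 - 5.
  leading term x_2^2: subtract (-1/16)·h_4 from -1/12x_2^2 - 8/3x_2 - 5 → -39/16x_2 - 39/8
  leading term x_2: subtract (1)·h_5 from -39/16x_2 - 39/8 → 0
  remainder 0.

S(f_1,h_4): lcm = x_1x_2^2. S = -11/4x_1x_2 - 3/2x_1 + 2x_2.
  leading term x_1x_2: subtract (-11/32)·f_1 from -11/4x_1x_2 - 3/2x_1 + 2x_2 → -3/2x_1 + 2x_2 + 11/2
  leading term x_1: subtract (-1/4)·f_2 from -3/2x_1 + 2x_2 + 11/2 → 0
  remainder 0.

S(f_2,h_4): leading monomials are coprime, so the S-polynomial reduces to 0 (Buchberger's first criterion).
S(f_3,h_4): lcm = x_1x_2^2. S = -11/4x_1x_2 - 3/2x_1 - 5/4x_2^3 - x_2^2 + 5x_2.
  leading term x_1x_2: subtract (-11/32)·f_1 from -11/4x_1x_2 - 3/2x_1 - 5/4x_2^3 - x_2^2 + 5x_2 → -3/2x_1 - 5/4x_2^3 - x_2^2 + 5x_2 + 11/2
  leading term x_1: subtract (-1/4)·f_2 from -3/2x_1 - 5/4x_2^3 - x_2^2 + 5x_2 + 11/2 → -5/4x_2^3 - x_2^2 + 3x_2
  leading term x_2^3: subtract (-15/16x_2)·h_4 from -5/4x_2^3 - x_2^2 + 3x_2 → 39/16x_2^2 + 39/8x_2
  leading term x_2^2: subtract (117/64)·h_4 from 39/16x_2^2 + 39/8x_2 → -117/64x_2 - 117/32
  leading term x_2: subtract (3/4)·h_5 from -117/64x_2 - 117/32 → 0
  remainder 0.

S(f_1,h_5): lcm = x_1x_2. S = -2x_1 + 2.
  leading term x_1: subtract (-1/3)·f_2 from -2x_1 + 2 → -8/3x_2 - 16/3
  leading term x_2: subtract (128/117)·h_5 from -8/3x_2 - 16/3 → 0
  remainder 0.

S(f_2,h_5): leading monomials are coprime, so the S-polynomial reduces to 0 (Buchberger's first criterion).
S(f_3,h_5): lcm = x_1x_2. S = -2x_1 - 5/4x_2^2 - x_2 + 5.
  leading term x_1: subtract (-1/3)·f_2 from -2x_1 - 5/4x_2^2 - x_2 + 5 → -5/4x_2^2 - 11/3x_2 - 7/3
  leading term x_2^2: subtract (-15/16)·h_4 from -5/4x_2^2 - 11/3x_2 - 7/3 → -11/48x_2 - 11/24
  leading term x_2: subtract (11/117)·h_5 from -11/48x_2 - 11/24 → 0
  remainder 0.

S(h_4,h_5): lcm = x_2^2. S = 3/4x_2 + 3/2.
  leading term x_2: subtract (-4/13)·h_5 from 3/4x_2 + 3/2 → 0
  remainder 0.

Every S-polynomial of the final basis reduces to 0, so we have a Gröbner basis.
Inter-reduce: drop elements whose leading term is divisible by another's, tail-reduce, and make monic.
Reduced Gröbner basis: {x_1 - 1, x_2 + 2}.

A lex Gröbner basis eliminates variables successively. Here x_2 + 2 depends only on x_2, with roots {-2}; lifting each root through the earlier basis elements recovers the full solutions.
  x_2 = -2: the earlier basis element becomes x_1 - 1 = 0, giving x_1 = 1 — point (1, -2).
Substituting each solution back into the original system confirms all equations vanish.

{(1, -2)}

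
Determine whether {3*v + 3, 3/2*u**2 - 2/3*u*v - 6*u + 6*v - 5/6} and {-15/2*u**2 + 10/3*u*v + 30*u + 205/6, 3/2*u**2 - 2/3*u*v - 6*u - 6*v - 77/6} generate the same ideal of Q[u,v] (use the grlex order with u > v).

Since reduced Gröbner bases are canonical representatives of ideals under a given ordering, it suffices to compute and compare them.
Buchberger on the first generating set:
f_1 = 3*v + 3, LT = v.
f_2 = 3/2*u**2 - 2/3*u*v - 6*u + 6*v - 5/6, LT = u**2.

The S-polynomials (S(f_1,f_2)) all reduce to 0 modulo the current basis, so we have a Gröbner basis.
Inter-reduce: drop elements whose leading term is divisible by another's, tail-reduce, and make monic.
Reduced Gröbner basis: {u**2 - 32/9*u - 41/9, v + 1}.

Buchberger on the second generating set:
h_1 = -15/2*u**2 + 10/3*u*v + 30*u + 205/6, LT = u**2.
h_2 = 3/2*u**2 - 2/3*u*v - 6*u - 6*v - 77/6, LT = u**2.

S(h_1,h_2): lcm = u**2. S = 4*v + 4.
  reduce S modulo (h_1, h_2):
  remainder 4*v + 4 ≠ 0; add k_3 = 4*v + 4 to the basis.

The other S-polynomials (S(h_1,k_3), S(h_2,k_3)) all reduce to 0 modulo the current basis, so we have a Gröbner basis.
Inter-reduce: drop elements whose leading term is divisible by another's, tail-reduce, and make monic.
Reduced Gröbner basis: {u**2 - 32/9*u - 41/9, v + 1}.

The two bases agree; hence the ideals are identical.

Yes, the ideals are equal.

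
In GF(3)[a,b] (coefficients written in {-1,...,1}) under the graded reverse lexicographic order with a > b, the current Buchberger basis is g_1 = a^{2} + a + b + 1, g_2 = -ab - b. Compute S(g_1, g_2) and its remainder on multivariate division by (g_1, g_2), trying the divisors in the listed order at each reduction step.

S(g_1, g_2) = b^{2} + b; remainder on division = b^{2} + b.

lcm(LM(g_1), LM(g_2)) = a^{2}b.
S = (lcm/LT(g_1))·g_1 − (lcm/LT(g_2))·g_2 = b^{2} + b.
Reduce S modulo (g_1, g_2) in that order:
  leading term b^{2}: no divisor's leading term divides it; move b^{2} to the remainder.
  leading term b: no divisor's leading term divides it; move b to the remainder.
The remainder b^{2} + b is nonzero, so it would be added as the next basis element.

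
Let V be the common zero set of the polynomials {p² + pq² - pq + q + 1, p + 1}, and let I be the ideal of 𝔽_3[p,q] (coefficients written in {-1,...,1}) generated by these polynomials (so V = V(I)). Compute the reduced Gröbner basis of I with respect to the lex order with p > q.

G = {p + 1, q² + q + 1}

f_1 = p² + pq² - pq + q + 1, LT = p².
f_2 = p + 1, LT = p.

S(f_1,f_2): lcm = p². S = pq² - pq - p + q + 1.
  leading term pq²: subtract (q²)·f_2 from pq² - pq - p + q + 1 → -pq - p - q² + q + 1
  leading term pq: subtract (-q)·f_2 from -pq - p - q² + q + 1 → -p - q² - q + 1
  leading term p: subtract (-1)·f_2 from -p - q² - q + 1 → -q² - q - 1
  leading term q²: no divisor's leading term divides it; move -q² to the remainder.
  leading term q: no divisor's leading term divides it; move -q to the remainder.
  leading term 1: no divisor's leading term divides it; move -1 to the remainder.
  remainder -q² - q - 1 ≠ 0; add g_3 = -q² - q - 1 to the basis.

S(f_1,g_3): leading monomials are coprime, so the S-polynomial reduces to 0 (Buchberger's first criterion).
S(f_2,g_3): leading monomials are coprime, so the S-polynomial reduces to 0 (Buchberger's first criterion).
Every S-polynomial of the final basis reduces to 0, so we have a Gröbner basis.
Inter-reduce: drop elements whose leading term is divisible by another's, tail-reduce, and make monic.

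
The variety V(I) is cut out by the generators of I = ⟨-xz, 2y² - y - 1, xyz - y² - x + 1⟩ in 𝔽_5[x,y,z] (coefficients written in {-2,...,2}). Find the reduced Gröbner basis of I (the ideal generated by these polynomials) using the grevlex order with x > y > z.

f_1 = -xz, LT = xz.
f_2 = 2y² - y - 1, LT = y².
f_3 = xyz - y² - x + 1, LT = xyz.

S(f_1,f_2): leading monomials are coprime, so the S-polynomial reduces to 0 (Buchberger's first criterion).
S(f_1,f_3): lcm = xyz. S = y² + x - 1.
  leading term y²: subtract (-2)·f_2 from y² + x - 1 → x - 2y + 2
  leading term x: no divisor's leading term divides it; move x to the remainder.
  leading term y: no divisor's leading term divides it; move -2y to the remainder.
  leading term 1: no divisor's leading term divides it; move 2 to the remainder.
  remainder x - 2y + 2 ≠ 0; add g_4 = x - 2y + 2 to the basis.

S(f_2,f_3): lcm = xy²z. S = y³ + 2xyz + xy + 2xz - y.
  leading term y³: subtract (-2y)·f_2 from y³ + 2xyz + xy + 2xz - y → 2xyz + xy - 2y² + 2xz + 2y
  leading term xyz: subtract (-2y)·f_1 from 2xyz + xy - 2y² + 2xz + 2y → xy - 2y² + 2xz + 2y
  leading term xy: subtract (y)·g_4 from xy - 2y² + 2xz + 2y → 2xz
  leading term xz: subtract (-2)·f_1 from 2xz → 0
  remainder 0.

S(f_1,g_4): lcm = xz. S = 2yz - 2z.
  leading term yz: no divisor's leading term divides it; move 2yz to the remainder.
  leading term z: no divisor's leading term divides it; move -2z to the remainder.
  remainder 2yz - 2z ≠ 0; add g_5 = 2yz - 2z to the basis.

S(f_2,g_4): leading monomials are coprime, so the S-polynomial reduces to 0 (Buchberger's first criterion).
S(f_3,g_4): lcm = xyz. S = 2y²z - y² - 2yz - x + 1.
  leading term y²z: subtract (z)·f_2 from 2y²z - y² - 2yz - x + 1 → -y² - yz - x + z + 1
  leading term y²: subtract (2)·f_2 from -y² - yz - x + z + 1 → -yz - x + 2y + z - 2
  leading term yz: subtract (2)·g_5 from -yz - x + 2y + z - 2 → -x + 2y - 2
  leading term x: subtract (-1)·g_4 from -x + 2y - 2 → 0
  remainder 0.

S(f_1,g_5): lcm = xyz. S = xz.
  leading term xz: subtract (-1)·f_1 from xz → 0
  remainder 0.

S(f_2,g_5): lcm = y²z. S = -2yz + 2z.
  leading term yz: subtract (-1)·g_5 from -2yz + 2z → 0
  remainder 0.

S(f_3,g_5): lcm = xyz. S = -y² + xz - x + 1.
  leading term y²: subtract (2)·f_2 from -y² + xz - x + 1 → xz - x + 2y - 2
  leading term xz: subtract (-1)·f_1 from xz - x + 2y - 2 → -x + 2y - 2
  leading term x: subtract (-1)·g_4 from -x + 2y - 2 → 0
  remainder 0.

S(g_4,g_5): leading monomials are coprime, so the S-polynomial reduces to 0 (Buchberger's first criterion).
Every S-polynomial of the final basis reduces to 0, so we have a Gröbner basis.
Inter-reduce: drop elements whose leading term is divisible by another's, tail-reduce, and make monic.

G = {y² + 2y + 2, yz - z, x - 2y + 2}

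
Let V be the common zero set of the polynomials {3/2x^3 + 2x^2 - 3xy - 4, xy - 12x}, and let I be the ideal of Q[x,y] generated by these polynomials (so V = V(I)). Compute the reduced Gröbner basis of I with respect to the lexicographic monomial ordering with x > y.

Buchberger's algorithm terminates because the ascending chain of leading-term ideals stabilizes.

f_1 = 3/2x^3 + 2x^2 - 3xy - 4, LT = x^3.
f_2 = xy - 12x, LT = xy.

S(f_1,f_2): lcm = x^3y. S = 12x^3 + 4/3x^2y - 2xy^2 - 8/3y.
  reduce S modulo (f_1, f_2):
  remainder -8/3y + 32 ≠ 0; add g_3 = -8/3y + 32 to the basis.

The other S-polynomials (S(f_1,g_3), S(f_2,g_3)) all reduce to 0 modulo the current basis, so we have a Gröbner basis.
Inter-reduce: drop elements whose leading term is divisible by another's, tail-reduce, and make monic.

G = {x^3 + 4/3x^2 - 24x - 8/3, y - 12}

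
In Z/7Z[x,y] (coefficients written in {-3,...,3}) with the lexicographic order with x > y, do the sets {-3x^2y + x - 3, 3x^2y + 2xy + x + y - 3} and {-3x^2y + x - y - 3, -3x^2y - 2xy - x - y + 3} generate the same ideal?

Two ideals are equal iff their reduced Gröbner bases coincide (the reduced basis is unique for a fixed ordering).
Buchberger on the first generating set:
f_1 = -3x^2y + x - 3, LT = x^2y.
f_2 = 3x^2y + 2xy + x + y - 3, LT = x^2y.

S(f_1,f_2): lcm = x^2y. S = -3xy - 3x + 2y + 2.
  reduce S modulo (f_1, f_2):
  remainder -3xy - 3x + 2y + 2 ≠ 0; add g_3 = -3xy - 3x + 2y + 2 to the basis.

S(f_1,g_3): lcm = x^2y. S = -x^2 + 3xy - 2x + 1.
  reduce S modulo (f_1, f_2, g_3):
  remainder -x^2 + 2x + 2y + 3 ≠ 0; add g_4 = -x^2 + 2x + 2y + 3 to the basis.

S(f_1,g_4): lcm = x^2y. S = 2xy + 2x + 2y^2 + 3y + 1.
  reduce S modulo (f_1, f_2, g_3, g_4):
  remainder 2y^2 + 2y ≠ 0; add g_5 = 2y^2 + 2y to the basis.

The other S-polynomials (S(f_2,g_3), S(f_2,g_4), S(g_3,g_4), S(f_1,g_5), S(f_2,g_5), S(g_3,g_5), S(g_4,g_5)) all reduce to 0 modulo the current basis, so we have a Gröbner basis.
Inter-reduce: drop elements whose leading term is divisible by another's, tail-reduce, and make monic.
Reduced Gröbner basis: {x^2 - 2x - 2y - 3, xy + x - 3y - 3, y^2 + y}.

Buchberger on the second generating set:
h_1 = -3x^2y + x - y - 3, LT = x^2y.
h_2 = -3x^2y - 2xy - x - y + 3, LT = x^2y.

S(h_1,h_2): lcm = x^2y. S = -3xy - 3x + 2.
  reduce S modulo (h_1, h_2):
  remainder -3xy - 3x + 2 ≠ 0; add k_3 = -3xy - 3x + 2 to the basis.

S(h_1,k_3): lcm = x^2y. S = -x^2 - 2x - 2y + 1.
  reduce S modulo (h_1, h_2, k_3):
  remainder -x^2 - 2x - 2y + 1 ≠ 0; add k_4 = -x^2 - 2x - 2y + 1 to the basis.

S(h_1,k_4): lcm = x^2y. S = -2xy + 2x - 2y^2 - y + 1.
  reduce S modulo (h_1, h_2, k_3, k_4):
  remainder -3x - 2y^2 - y + 2 ≠ 0; add k_5 = -3x - 2y^2 - y + 2 to the basis.

S(k_3,k_5): lcm = xy. S = x - 3y^3 + 2y^2 + 3y - 3.
  reduce S modulo (h_1, h_2, k_3, k_4, k_5):
  remainder -3y^3 - y^2 - 2y ≠ 0; add k_6 = -3y^3 - y^2 - 2y to the basis.

The other S-polynomials (S(h_2,k_3), S(h_2,k_4), S(k_3,k_4), S(h_1,k_5), S(h_2,k_5), S(k_4,k_5), S(h_1,k_6), S(h_2,k_6), S(k_3,k_6), S(k_4,k_6), S(k_5,k_6)) all reduce to 0 modulo the current basis, so we have a Gröbner basis.
Inter-reduce: drop elements whose leading term is divisible by another's, tail-reduce, and make monic.
Reduced Gröbner basis: {x + 3y^2 - 2y - 3, y^3 - 2y^2 + 3y}.

Since the reduced bases disagree, the two ideals are not the same.

No, the ideals differ.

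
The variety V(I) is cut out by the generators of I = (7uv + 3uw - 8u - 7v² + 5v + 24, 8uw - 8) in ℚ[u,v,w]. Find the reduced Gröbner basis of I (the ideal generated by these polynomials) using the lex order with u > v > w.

G = {uv - 8/7u - v² + 5/7v + 27/7, uw - 1, v²w - 5/7vw - v - 27/7w + 8/7}

This is the nonlinear analogue of row-reducing a linear system.

f_1 = 7uv + 3uw - 8u - 7v² + 5v + 24, LT = uv.
f_2 = 8uw - 8, LT = uw.

S(f_1,f_2): lcm = uvw. S = 3/7uw² - 8/7uw - v²w + 5/7vw + v + 24/7w.
  leading term uw²: subtract (3/56w)·f_2 from 3/7uw² - 8/7uw - v²w + 5/7vw + v + 24/7w → -8/7uw - v²w + 5/7vw + v + 27/7w
  leading term uw: subtract (-1/7)·f_2 from -8/7uw - v²w + 5/7vw + v + 27/7w → -v²w + 5/7vw + v + 27/7w - 8/7
  leading term v²w: no divisor's leading term divides it; move -v²w to the remainder.
  leading term vw: no divisor's leading term divides it; move 5/7vw to the remainder.
  leading term v: no divisor's leading term divides it; move v to the remainder.
  leading term w: no divisor's leading term divides it; move 27/7w to the remainder.
  leading term 1: no divisor's leading term divides it; move -8/7 to the remainder.
  remainder -v²w + 5/7vw + v + 27/7w - 8/7 ≠ 0; add g_3 = -v²w + 5/7vw + v + 27/7w - 8/7 to the basis.

The other S-polynomials (S(f_1,g_3), S(f_2,g_3)) all reduce to 0 modulo the current basis, so we have a Gröbner basis.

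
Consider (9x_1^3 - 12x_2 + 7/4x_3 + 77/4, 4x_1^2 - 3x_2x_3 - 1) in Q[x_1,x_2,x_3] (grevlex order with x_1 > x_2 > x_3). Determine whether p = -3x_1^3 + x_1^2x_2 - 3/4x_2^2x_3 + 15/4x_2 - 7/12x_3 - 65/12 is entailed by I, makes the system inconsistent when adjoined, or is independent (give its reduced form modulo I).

Adjoining -3x_1^3 + x_1^2x_2 - 3/4x_2^2x_3 + 15/4x_2 - 7/12x_3 - 65/12 makes the ideal the whole ring: the system is inconsistent.

First compute the reduced Gröbner basis of I by Buchberger's algorithm.
f_1 = 9x_1^3 - 12x_2 + 7/4x_3 + 77/4, LT = x_1^3.
f_2 = 4x_1^2 - 3x_2x_3 - 1, LT = x_1^2.

S(f_1,f_2): lcm = x_1^3. S = 3/4x_1x_2x_3 + 1/4x_1 - 4/3x_2 + 7/36x_3 + 77/36.
  leading term x_1x_2x_3: no divisor's leading term divides it; move 3/4x_1x_2x_3 to the remainder.
  leading term x_1: no divisor's leading term divides it; move 1/4x_1 to the remainder.
  leading term x_2: no divisor's leading term divides it; move -4/3x_2 to the remainder.
  leading term x_3: no divisor's leading term divides it; move 7/36x_3 to the remainder.
  leading term 1: no divisor's leading term divides it; move 77/36 to the remainder.
  remainder 3/4x_1x_2x_3 + 1/4x_1 - 4/3x_2 + 7/36x_3 + 77/36 ≠ 0; add h_3 = 3/4x_1x_2x_3 + 1/4x_1 - 4/3x_2 + 7/36x_3 + 77/36 to the basis.

S(f_2,h_3): lcm = x_1^2x_2x_3. S = -3/4x_2^2x_3^2 - 1/3x_1^2 + 16/9x_1x_2 - 7/27x_1x_3 - 1/4x_2x_3 - 77/27x_1.
  leading term x_2^2x_3^2: no divisor's leading term divides it; move -3/4x_2^2x_3^2 to the remainder.
  leading term x_1^2: subtract (-1/12)·f_2 from -1/3x_1^2 + 16/9x_1x_2 - 7/27x_1x_3 - 1/4x_2x_3 - 77/27x_1 → 16/9x_1x_2 - 7/27x_1x_3 - 1/2x_2x_3 - 77/27x_1 - 1/12
  leading term x_1x_2: no divisor's leading term divides it; move 16/9x_1x_2 to the remainder.
  leading term x_1x_3: no divisor's leading term divides it; move -7/27x_1x_3 to the remainder.
  leading term x_2x_3: no divisor's leading term divides it; move -1/2x_2x_3 to the remainder.
  leading term x_1: no divisor's leading term divides it; move -77/27x_1 to the remainder.
  leading term 1: no divisor's leading term divides it; move -1/12 to the remainder.
  remainder -3/4x_2^2x_3^2 + 16/9x_1x_2 - 7/27x_1x_3 - 1/2x_2x_3 - 77/27x_1 - 1/12 ≠ 0; add h_4 = -3/4x_2^2x_3^2 + 16/9x_1x_2 - 7/27x_1x_3 - 1/2x_2x_3 - 77/27x_1 - 1/12 to the basis.

The other S-polynomials (S(f_1,h_3), S(f_1,h_4), S(f_2,h_4), S(h_3,h_4)) all reduce to 0 modulo the current basis, so we have a Gröbner basis.
Inter-reduce: drop elements whose leading term is divisible by another's, tail-reduce, and make monic.
Reduced Gröbner basis: {x_2^2x_3^2 - 64/27x_1x_2 + 28/81x_1x_3 + 2/3x_2x_3 + 308/81x_1 + 1/9, x_1x_2x_3 + 1/3x_1 - 16/9x_2 + 7/27x_3 + 77/27, x_1^2 - 3/4x_2x_3 - 1/4}.
Label its elements g_1 = x_2^2x_3^2 - 64/27x_1x_2 + 28/81x_1x_3 + 2/3x_2x_3 + 308/81x_1 + 1/9, g_2 = x_1x_2x_3 + 1/3x_1 - 16/9x_2 + 7/27x_3 + 77/27, g_3 = x_1^2 - 3/4x_2x_3 - 1/4.

Reduce p = -3x_1^3 + x_1^2x_2 - 3/4x_2^2x_3 + 15/4x_2 - 7/12x_3 - 65/12 modulo G:
  leading term x_1^3: subtract (-3x_1)·g_3 from -3x_1^3 + x_1^2x_2 - 3/4x_2^2x_3 + 15/4x_2 - 7/12x_3 - 65/12 → x_1^2x_2 - 9/4x_1x_2x_3 - 3/4x_2^2x_3 - 3/4x_1 + 15/4x_2 - 7/12x_3 - 65/12
  leading term x_1^2x_2: subtract (x_2)·g_3 from x_1^2x_2 - 9/4x_1x_2x_3 - 3/4x_2^2x_3 - 3/4x_1 + 15/4x_2 - 7/12x_3 - 65/12 → -9/4x_1x_2x_3 - 3/4x_1 + 4x_2 - 7/12x_3 - 65/12
  leading term x_1x_2x_3: subtract (-9/4)·g_2 from -9/4x_1x_2x_3 - 3/4x_1 + 4x_2 - 7/12x_3 - 65/12 → 1
  leading term 1: no divisor's leading term divides it; move 1 to the remainder.
  normal form = 1.
The normal form is nonzero, so p ∉ I. Since p minus its normal form lies in I, I + (p) = I + (r) where r = 1; decide whether this ideal is the whole ring.
Here r = 1 is a nonzero constant, hence a unit: 1 ∈ I + (p), the Gröbner basis of I + (p) is {1}, and the enlarged system has no common solution — adjoining p is inconsistent.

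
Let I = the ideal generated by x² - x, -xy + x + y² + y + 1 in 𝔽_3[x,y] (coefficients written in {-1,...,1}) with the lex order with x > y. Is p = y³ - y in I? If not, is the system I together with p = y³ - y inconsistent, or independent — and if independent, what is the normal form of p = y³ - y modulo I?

y³ - y is independent of I; its normal form modulo I is y² - 1.

First compute the reduced Gröbner basis of I by Buchberger's algorithm.
f_1 = x² - x, LT = x².
f_2 = -xy + x + y² + y + 1, LT = xy.

S(f_1,f_2): lcm = x²y. S = x² + xy² + x.
  reduce S modulo (f_1, f_2):
  remainder y³ - y² - y + 1 ≠ 0; add h_3 = y³ - y² - y + 1 to the basis.

The other S-polynomials (S(f_1,h_3), S(f_2,h_3)) all reduce to 0 modulo the current basis, so we have a Gröbner basis.
Inter-reduce: drop elements whose leading term is divisible by another's, tail-reduce, and make monic.
Reduced Gröbner basis: {x² - x, xy - x - y² - y - 1, y³ - y² - y + 1}.
Label its elements g_1 = x² - x, g_2 = xy - x - y² - y - 1, g_3 = y³ - y² - y + 1.

Reduce p = y³ - y modulo G:
  leading term y³: subtract (1)·g_3 from y³ - y → y² - 1
  leading term y²: no divisor's leading term divides it; move y² to the remainder.
  leading term 1: no divisor's leading term divides it; move -1 to the remainder.
  normal form = y² - 1.
The normal form is nonzero, so p ∉ I. Since p minus its normal form lies in I, I + (p) = I + (r) where r = y² - 1; decide whether this ideal is the whole ring.
Run Buchberger on G together with r (pairs among the g_i already reduce to 0 since G is a Gröbner basis):
g_1 = x² - x, LT = x².
g_2 = xy - x - y² - y - 1, LT = xy.
g_3 = y³ - y² - y + 1, LT = y³.
r = y² - 1, LT = y².

The S-polynomials (S(g_1,g_2), S(g_1,g_3), S(g_1,r), S(g_2,g_3), S(g_2,r), S(g_3,r)) all reduce to 0 modulo the current basis, so we have a Gröbner basis.
Inter-reduce: drop elements whose leading term is divisible by another's, tail-reduce, and make monic.
Reduced Gröbner basis: {x² - x, xy - x - y + 1, y² - 1}.
The reduced Gröbner basis of I + (p) is {x² - x, xy - x - y + 1, y² - 1} ≠ {1}, a proper ideal, so the enlarged system stays consistent: p is independent of I, with normal form y² - 1.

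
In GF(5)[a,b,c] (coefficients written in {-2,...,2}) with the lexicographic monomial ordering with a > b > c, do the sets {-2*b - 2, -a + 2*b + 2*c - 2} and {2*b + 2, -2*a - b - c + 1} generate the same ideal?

Since reduced Gröbner bases are canonical representatives of ideals under a given ordering, it suffices to compute and compare them.
Buchberger on the first generating set:
f_1 = -2*b - 2, LT = b.
f_2 = -a + 2*b + 2*c - 2, LT = a.

The S-polynomials (S(f_1,f_2)) all reduce to 0 modulo the current basis, so we have a Gröbner basis.
Inter-reduce: drop elements whose leading term is divisible by another's, tail-reduce, and make monic.
Reduced Gröbner basis: {a - 2*c - 1, b + 1}.

Buchberger on the second generating set:
h_1 = 2*b + 2, LT = b.
h_2 = -2*a - b - c + 1, LT = a.

The S-polynomials (S(h_1,h_2)) all reduce to 0 modulo the current basis, so we have a Gröbner basis.
Inter-reduce: drop elements whose leading term is divisible by another's, tail-reduce, and make monic.
Reduced Gröbner basis: {a - 2*c - 1, b + 1}.

The two bases agree; hence the ideals are identical.

Yes, the ideals are equal.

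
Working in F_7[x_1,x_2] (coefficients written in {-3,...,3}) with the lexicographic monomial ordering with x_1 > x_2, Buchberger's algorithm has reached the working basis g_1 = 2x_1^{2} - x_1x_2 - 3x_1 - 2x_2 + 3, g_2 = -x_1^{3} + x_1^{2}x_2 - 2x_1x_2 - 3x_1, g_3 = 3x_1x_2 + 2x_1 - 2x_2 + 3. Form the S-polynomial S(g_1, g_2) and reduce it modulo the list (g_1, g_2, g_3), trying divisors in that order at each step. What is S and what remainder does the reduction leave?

S(g_1, g_2) = -3x_1^{2}x_2 + 2x_1^{2} - 3x_1x_2 + 2x_1; remainder on division = -3x_1 + 3x_2^{2} + 2x_2 - 1.

lcm(LM(g_1), LM(g_2)) = x_1^{3}.
S = (lcm/LT(g_1))·g_1 − (lcm/LT(g_2))·g_2 = -3x_1^{2}x_2 + 2x_1^{2} - 3x_1x_2 + 2x_1.
Reduce S modulo (g_1, g_2, g_3) in that order:
  leading term x_1^{2}x_2: subtract (2x_2)·g_1 from -3x_1^{2}x_2 + 2x_1^{2} - 3x_1x_2 + 2x_1 → 2x_1^{2} + 2x_1x_2^{2} + 3x_1x_2 + 2x_1 - 3x_2^{2} + x_2
  leading term x_1^{2}: subtract (1)·g_1 from 2x_1^{2} + 2x_1x_2^{2} + 3x_1x_2 + 2x_1 - 3x_2^{2} + x_2 → 2x_1x_2^{2} - 3x_1x_2 - 2x_1 - 3x_2^{2} + 3x_2 - 3
  leading term x_1x_2^{2}: subtract (3x_2)·g_3 from 2x_1x_2^{2} - 3x_1x_2 - 2x_1 - 3x_2^{2} + 3x_2 - 3 → -2x_1x_2 - 2x_1 + 3x_2^{2} + x_2 - 3
  leading term x_1x_2: subtract (-3)·g_3 from -2x_1x_2 - 2x_1 + 3x_2^{2} + x_2 - 3 → -3x_1 + 3x_2^{2} + 2x_2 - 1
  leading term x_1: no divisor's leading term divides it; move -3x_1 to the remainder.
  leading term x_2^{2}: no divisor's leading term divides it; move 3x_2^{2} to the remainder.
  leading term x_2: no divisor's leading term divides it; move 2x_2 to the remainder.
  leading term 1: no divisor's leading term divides it; move -1 to the remainder.
The remainder -3x_1 + 3x_2^{2} + 2x_2 - 1 is nonzero, so it would be added as the next basis element.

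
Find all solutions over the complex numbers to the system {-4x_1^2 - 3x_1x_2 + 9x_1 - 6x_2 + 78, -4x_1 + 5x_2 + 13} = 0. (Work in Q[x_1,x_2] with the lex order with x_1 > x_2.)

Compute a lex Gröbner basis by Buchberger's algorithm.
f_1 = -4x_1^2 - 3x_1x_2 + 9x_1 - 6x_2 + 78, LT = x_1^2.
f_2 = -4x_1 + 5x_2 + 13, LT = x_1.

S(f_1,f_2): lcm = x_1^2. S = 2x_1x_2 + x_1 + 3/2x_2 - 39/2.
  leading term x_1x_2: subtract (-1/2x_2)·f_2 from 2x_1x_2 + x_1 + 3/2x_2 - 39/2 → x_1 + 5/2x_2^2 + 8x_2 - 39/2
  leading term x_1: subtract (-1/4)·f_2 from x_1 + 5/2x_2^2 + 8x_2 - 39/2 → 5/2x_2^2 + 37/4x_2 - 65/4
  leading term x_2^2: no divisor's leading term divides it; move 5/2x_2^2 to the remainder.
  leading term x_2: no divisor's leading term divides it; move 37/4x_2 to the remainder.
  leading term 1: no divisor's leading term divides it; move -65/4 to the remainder.
  remainder 5/2x_2^2 + 37/4x_2 - 65/4 ≠ 0; add h_3 = 5/2x_2^2 + 37/4x_2 - 65/4 to the basis.

The other S-polynomials (S(f_1,h_3), S(f_2,h_3)) all reduce to 0 modulo the current basis, so we have a Gröbner basis.
Inter-reduce: drop elements whose leading term is divisible by another's, tail-reduce, and make monic.
Reduced Gröbner basis: {x_1 - 5/4x_2 - 13/4, x_2^2 + 37/10x_2 - 13/2}.

From the last basis element, x_2^2 + 37/10x_2 - 13/2 = 0, so x_2 takes values in {-5, 13/10}. Each choice, substituted upward through the basis, yields the corresponding point(s) of the solution set.
  x_2 = -5: the earlier basis element becomes x_1 + 3 = 0, giving x_1 = -3 — point (-3, -5).
  x_2 = 13/10: the earlier basis element becomes x_1 - 39/8 = 0, giving x_1 = 39/8 — point (39/8, 13/10).
Each listed point satisfies every original equation (direct substitution).

{(-3, -5), (39/8, 13/10)}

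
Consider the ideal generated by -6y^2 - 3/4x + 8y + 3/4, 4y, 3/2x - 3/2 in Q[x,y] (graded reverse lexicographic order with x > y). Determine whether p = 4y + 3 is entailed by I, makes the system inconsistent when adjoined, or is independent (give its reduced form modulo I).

Adjoining 4y + 3 makes the ideal the whole ring: the system is inconsistent.

First compute the reduced Gröbner basis of I by Buchberger's algorithm.
f_1 = -6y^2 - 3/4x + 8y + 3/4, LT = y^2.
f_2 = 4y, LT = y.
f_3 = 3/2x - 3/2, LT = x.

The S-polynomials (S(f_1,f_2), S(f_1,f_3), S(f_2,f_3)) all reduce to 0 modulo the current basis, so we have a Gröbner basis.
Inter-reduce: drop elements whose leading term is divisible by another's, tail-reduce, and make monic.
Reduced Gröbner basis: {x - 1, y}.
Label its elements g_1 = x - 1, g_2 = y.

Reduce p = 4y + 3 modulo G:
  leading term y: subtract (4)·g_2 from 4y + 3 → 3
  leading term 1: no divisor's leading term divides it; move 3 to the remainder.
  normal form = 3.
The normal form is nonzero, so p ∉ I. Since p minus its normal form lies in I, I + (p) = I + (r) where r = 3; decide whether this ideal is the whole ring.
Here r = 3 is a nonzero constant, hence a unit: 1 ∈ I + (p), the Gröbner basis of I + (p) is {1}, and the enlarged system has no common solution — adjoining p is inconsistent.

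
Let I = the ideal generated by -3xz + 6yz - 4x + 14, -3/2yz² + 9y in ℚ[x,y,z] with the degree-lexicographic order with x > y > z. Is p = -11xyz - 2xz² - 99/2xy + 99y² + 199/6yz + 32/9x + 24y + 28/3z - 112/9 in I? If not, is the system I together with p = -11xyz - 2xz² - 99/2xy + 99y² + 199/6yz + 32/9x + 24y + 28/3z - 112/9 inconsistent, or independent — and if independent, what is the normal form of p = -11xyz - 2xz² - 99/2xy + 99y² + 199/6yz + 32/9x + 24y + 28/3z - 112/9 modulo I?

-11xyz - 2xz² - 99/2xy + 99y² + 199/6yz + 32/9x + 24y + 28/3z - 112/9 lies in I (it reduces to 0).

First compute the reduced Gröbner basis of I by Buchberger's algorithm.
f_1 = -3xz + 6yz - 4x + 14, LT = xz.
f_2 = -3/2yz² + 9y, LT = yz².

S(f_1,f_2): lcm = xyz². S = -2y²z² + 4/3xyz + 6xy - 14/3yz.
  reduce S modulo (f_1, f_2):
  remainder 8/3y²z + 38/9xy - 12y² - 14/3yz + 56/9y ≠ 0; add h_3 = 8/3y²z + 38/9xy - 12y² - 14/3yz + 56/9y to the basis.

S(f_1,h_3): lcm = xy²z. S = -2y³z - 19/12x²y + 35/6xy² + 7/4xyz - 7/3xy - 14/3y².
  reduce S modulo (f_1, f_2, h_3):
  remainder -19/12x²y + 9xy² - 9y³ - 14/3xy + 49/6y ≠ 0; add h_4 = -19/12x²y + 9xy² - 9y³ - 14/3xy + 49/6y to the basis.

The other S-polynomials (S(f_2,h_3), S(f_1,h_4), S(f_2,h_4), S(h_3,h_4)) all reduce to 0 modulo the current basis, so we have a Gröbner basis.
Inter-reduce: drop elements whose leading term is divisible by another's, tail-reduce, and make monic.
Reduced Gröbner basis: {x²y - 108/19xy² + 108/19y³ + 56/19xy - 98/19y, y²z + 19/12xy - 9/2y² - 7/4yz + 7/3y, yz² - 6y, xz - 2yz + 4/3x - 14/3}.
Label its elements g_1 = x²y - 108/19xy² + 108/19y³ + 56/19xy - 98/19y, g_2 = y²z + 19/12xy - 9/2y² - 7/4yz + 7/3y, g_3 = yz² - 6y, g_4 = xz - 2yz + 4/3x - 14/3.

Reduce p = -11xyz - 2xz² - 99/2xy + 99y² + 199/6yz + 32/9x + 24y + 28/3z - 112/9 modulo G:
  leading term xyz: subtract (-11y)·g_4 from -11xyz - 2xz² - 99/2xy + 99y² + 199/6yz + 32/9x + 24y + 28/3z - 112/9 → -2xz² - 22y²z - 209/6xy + 99y² + 199/6yz + 32/9x - 82/3y + 28/3z - 112/9
  leading term xz²: subtract (-2z)·g_4 from -2xz² - 22y²z - 209/6xy + 99y² + 199/6yz + 32/9x - 82/3y + 28/3z - 112/9 → -22y²z - 4yz² - 209/6xy + 8/3xz + 99y² + 199/6yz + 32/9x - 82/3y - 112/9
  leading term y²z: subtract (-22)·g_2 from -22y²z - 4yz² - 209/6xy + 8/3xz + 99y² + 199/6yz + 32/9x - 82/3y - 112/9 → -4yz² + 8/3xz - 16/3yz + 32/9x + 24y - 112/9
  leading term yz²: subtract (-4)·g_3 from -4yz² + 8/3xz - 16/3yz + 32/9x + 24y - 112/9 → 8/3xz - 16/3yz + 32/9x - 112/9
  leading term xz: subtract (8/3)·g_4 from 8/3xz - 16/3yz + 32/9x - 112/9 → 0
  normal form = 0.
Since the normal form is 0, p ∈ I.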